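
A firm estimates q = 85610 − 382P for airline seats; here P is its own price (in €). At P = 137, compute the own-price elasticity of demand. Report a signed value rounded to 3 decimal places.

-1.573

At the given values, q = 85610 − 382(137) = 33276.
∂q/∂P = −382.
E = (-382) × (137/33276) = -1.57272…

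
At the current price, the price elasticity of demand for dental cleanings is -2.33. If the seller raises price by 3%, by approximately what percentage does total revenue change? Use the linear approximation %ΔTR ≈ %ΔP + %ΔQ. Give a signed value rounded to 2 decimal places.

%ΔQ ≈ Ed × %ΔP = (-2.33) × (+3%) = -6.9900%
%ΔTR ≈ %ΔP + %ΔQ = (+3%) + (-6.9900%) = -3.9900%

-3.99%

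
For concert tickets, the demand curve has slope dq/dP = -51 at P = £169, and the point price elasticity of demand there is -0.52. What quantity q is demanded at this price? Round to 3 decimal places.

16575.000

Ed = (dq/dP)·(P/q) ⇒ q = (dq/dP)·P/Ed = (-51)·169/(-0.52) = 16575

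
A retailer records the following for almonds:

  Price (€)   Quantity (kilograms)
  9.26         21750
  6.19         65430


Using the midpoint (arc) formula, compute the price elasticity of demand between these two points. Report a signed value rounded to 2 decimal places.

%ΔQ = (65430 − 21750) / [(21750 + 65430)/2] = 43680/43590 = 1.002064…
%ΔP = (6.19 − 9.26) / [(9.26 + 6.19)/2] = -3.07/7.725 = -0.397411…
Arc Ed = %ΔQ / %ΔP = (43680/43590) / (-3.07/7.725) = -2.5214…

-2.52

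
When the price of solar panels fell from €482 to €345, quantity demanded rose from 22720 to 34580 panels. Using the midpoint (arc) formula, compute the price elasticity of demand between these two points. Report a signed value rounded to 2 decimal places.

-1.25

%ΔQ = (34580 − 22720) / [(22720 + 34580)/2] = 11860/28650 = 0.413961…
%ΔP = (345 − 482) / [(482 + 345)/2] = -137/413.5 = -0.331318…
Arc Ed = %ΔQ / %ΔP = (11860/28650) / (-137/413.5) = -1.2494…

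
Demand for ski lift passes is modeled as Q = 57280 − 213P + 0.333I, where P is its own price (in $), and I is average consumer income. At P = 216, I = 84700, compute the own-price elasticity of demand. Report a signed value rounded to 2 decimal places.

At the given values, Q = 57280 − 213(216) + 0.333(84700) = 39477.1.
∂Q/∂P = −213.
E = (-213) × (216/39477.1) = -1.1654…

-1.17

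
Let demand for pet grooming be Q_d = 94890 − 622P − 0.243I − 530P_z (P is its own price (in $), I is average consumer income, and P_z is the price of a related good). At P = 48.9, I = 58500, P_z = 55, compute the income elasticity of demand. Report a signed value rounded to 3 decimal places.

-0.673

At the given values, Q_d = 94890 − 622(48.9) − 0.243(58500) − 530(55) = 21108.7.
∂Q_d/∂I = -0.243.
E = (-0.243) × (58500/21108.7) = -0.67344…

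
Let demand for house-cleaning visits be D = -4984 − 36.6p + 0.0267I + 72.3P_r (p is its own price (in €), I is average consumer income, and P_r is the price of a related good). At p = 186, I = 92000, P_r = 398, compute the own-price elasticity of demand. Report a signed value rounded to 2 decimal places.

-0.35

At the given values, D = -4984 − 36.6(186) + 0.0267(92000) + 72.3(398) = 19440.2.
∂D/∂p = −36.6.
E = (-36.6) × (186/19440.2) = -0.3501…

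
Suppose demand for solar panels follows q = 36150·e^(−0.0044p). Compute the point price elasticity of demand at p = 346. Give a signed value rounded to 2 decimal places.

-1.52

dq/dp = −0.0044·q = -34.7049. At p = 346, q = 7887.48.
Ed = (dq/dp)·(p/q) = (-34.7049) × (346/7887.48) = -1.5224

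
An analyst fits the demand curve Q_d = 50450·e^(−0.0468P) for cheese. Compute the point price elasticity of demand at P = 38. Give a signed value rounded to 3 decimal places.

-1.778

dQ_d/dP = −0.0468·Q_d = -398.802. At P = 38, Q_d = 8521.42.
Ed = (dQ_d/dP)·(P/Q_d) = (-398.802) × (38/8521.42) = -1.7784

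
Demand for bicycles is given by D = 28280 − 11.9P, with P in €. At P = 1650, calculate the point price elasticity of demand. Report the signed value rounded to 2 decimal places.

-2.27

dD/dP = −11.9. At P = 1650, D = 28280 − 11.9(1650) = 8645.
Ed = (dD/dP)·(P/D) = −11.9 × (1650/8645) = -2.2712…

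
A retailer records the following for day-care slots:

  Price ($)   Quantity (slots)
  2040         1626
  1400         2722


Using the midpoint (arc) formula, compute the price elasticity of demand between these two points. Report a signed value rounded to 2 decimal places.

%ΔQ = (2722 − 1626) / [(1626 + 2722)/2] = 1096/2174 = 0.504139…
%ΔP = (1400 − 2040) / [(2040 + 1400)/2] = -640/1720 = -0.372093…
Arc Ed = %ΔQ / %ΔP = (1096/2174) / (-640/1720) = -1.3548…

-1.35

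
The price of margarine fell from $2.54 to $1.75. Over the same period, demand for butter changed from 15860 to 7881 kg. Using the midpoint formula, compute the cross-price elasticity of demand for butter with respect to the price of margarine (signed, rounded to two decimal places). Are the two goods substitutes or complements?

1.83; substitutes

%ΔQ_{butter} = (7881 − 15860)/avg = -7979/11870.5 = -0.672170…
%ΔP_{margarine} = (1.75 − 2.54)/avg = -0.79/2.145 = -0.368298…
E_cross = (-7979/11870.5) / (-0.79/2.145) = 1.8250…
E_cross > 0 ⇒ the goods are substitutes.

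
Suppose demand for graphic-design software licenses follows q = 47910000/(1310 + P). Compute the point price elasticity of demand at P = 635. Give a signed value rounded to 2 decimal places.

-0.33

dq/dP = −47910000/(1310 + P)² = -12.6645. At P = 635, q = 24632.4.
Ed = (dq/dP)·(P/q) = (-12.6645) × (635/24632.4) = -0.3264…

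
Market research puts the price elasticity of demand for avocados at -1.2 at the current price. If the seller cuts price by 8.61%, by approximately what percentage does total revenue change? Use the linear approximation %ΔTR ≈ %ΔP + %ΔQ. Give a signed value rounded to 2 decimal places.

+1.72%

%ΔQ ≈ Ed × %ΔP = (-1.2) × (-8.61%) = +10.3320%
%ΔTR ≈ %ΔP + %ΔQ = (-8.61%) + (+10.3320%) = +1.7220%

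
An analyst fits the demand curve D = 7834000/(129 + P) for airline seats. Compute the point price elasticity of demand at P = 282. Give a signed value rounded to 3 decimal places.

dD/dP = −7834000/(129 + P)² = -46.3767. At P = 282, D = 19060.8.
Ed = (dD/dP)·(P/D) = (-46.3767) × (282/19060.8) = -0.68613…

-0.686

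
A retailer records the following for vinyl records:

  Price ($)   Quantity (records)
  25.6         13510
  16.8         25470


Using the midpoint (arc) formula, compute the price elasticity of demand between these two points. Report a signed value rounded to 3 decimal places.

%ΔQ = (25470 − 13510) / [(13510 + 25470)/2] = 11960/19490 = 0.613648…
%ΔP = (16.8 − 25.6) / [(25.6 + 16.8)/2] = -8.8/21.2 = -0.415094…
Arc Ed = %ΔQ / %ΔP = (11960/19490) / (-8.8/21.2) = -1.47833…

-1.478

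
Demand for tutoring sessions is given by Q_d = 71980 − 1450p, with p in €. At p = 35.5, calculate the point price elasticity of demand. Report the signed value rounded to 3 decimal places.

-2.510

dQ_d/dp = −1450. At p = 35.5, Q_d = 71980 − 1450(35.5) = 20505.
Ed = (dQ_d/dp)·(p/Q_d) = −1450 × (35.5/20505) = -2.51036…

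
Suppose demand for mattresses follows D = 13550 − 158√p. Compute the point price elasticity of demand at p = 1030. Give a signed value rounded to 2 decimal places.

dD/dp = −158/(2√p) = -2.46155. At p = 1030, D = 8479.21.
Ed = (dD/dp)·(p/D) = (-2.46155) × (1030/8479.21) = -0.2990…

-0.30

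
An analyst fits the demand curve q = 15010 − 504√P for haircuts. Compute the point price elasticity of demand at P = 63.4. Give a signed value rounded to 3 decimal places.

dq/dP = −504/(2√P) = -31.6487. At P = 63.4, q = 10996.9.
Ed = (dq/dP)·(P/q) = (-31.6487) × (63.4/10996.9) = -0.18246…

-0.182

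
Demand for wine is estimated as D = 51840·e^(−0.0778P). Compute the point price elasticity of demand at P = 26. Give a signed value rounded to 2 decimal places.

dD/dP = −0.0778·D = -533.524. At P = 26, D = 6857.63.
Ed = (dD/dP)·(P/D) = (-533.524) × (26/6857.63) = -2.0228

-2.02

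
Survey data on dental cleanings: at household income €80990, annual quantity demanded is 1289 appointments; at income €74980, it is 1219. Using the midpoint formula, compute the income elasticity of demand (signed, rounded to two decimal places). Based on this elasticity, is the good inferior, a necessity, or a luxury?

0.72; necessity

%ΔQ = (1219 − 1289)/[( 1289 + 1219)/2] = -70/1254 = -0.055821…
%ΔIncome = (74980 − 80990)/[( 80990 + 74980)/2] = -6010/77985 = -0.077066…
E_income = (-70/1254) / (-6010/77985) = 0.7243…
0 < E_income < 1 ⇒ normal good, necessity.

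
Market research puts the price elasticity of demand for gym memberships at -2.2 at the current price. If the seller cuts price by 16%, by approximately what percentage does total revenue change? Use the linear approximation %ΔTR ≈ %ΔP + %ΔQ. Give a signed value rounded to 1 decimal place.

+19.2%

%ΔQ ≈ Ed × %ΔP = (-2.2) × (-16%) = +35.2000%
%ΔTR ≈ %ΔP + %ΔQ = (-16%) + (+35.2000%) = +19.2000%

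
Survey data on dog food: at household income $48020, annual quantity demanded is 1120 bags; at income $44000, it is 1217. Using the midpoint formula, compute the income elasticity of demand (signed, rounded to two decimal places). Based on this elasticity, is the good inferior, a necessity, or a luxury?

%ΔQ = (1217 − 1120)/[( 1120 + 1217)/2] = 97/1168.5 = 0.083012…
%ΔIncome = (44000 − 48020)/[( 48020 + 44000)/2] = -4020/46010 = -0.087372…
E_income = (97/1168.5) / (-4020/46010) = -0.9500…
E_income < 0 ⇒ inferior good.

-0.95; inferior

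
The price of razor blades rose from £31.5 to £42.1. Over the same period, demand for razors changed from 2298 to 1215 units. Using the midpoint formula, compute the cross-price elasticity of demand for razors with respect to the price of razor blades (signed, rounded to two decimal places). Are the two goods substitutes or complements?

-2.14; complements

%ΔQ_{razors} = (1215 − 2298)/avg = -1083/1756.5 = -0.616567…
%ΔP_{razor blades} = (42.1 − 31.5)/avg = 10.6/36.8 = 0.288043…
E_cross = (-1083/1756.5) / (10.6/36.8) = -2.1405…
E_cross < 0 ⇒ the goods are complements.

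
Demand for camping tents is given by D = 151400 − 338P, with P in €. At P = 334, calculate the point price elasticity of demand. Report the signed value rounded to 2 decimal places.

-2.93

dD/dP = −338. At P = 334, D = 151400 − 338(334) = 38508.
Ed = (dD/dP)·(P/D) = −338 × (334/38508) = -2.9316…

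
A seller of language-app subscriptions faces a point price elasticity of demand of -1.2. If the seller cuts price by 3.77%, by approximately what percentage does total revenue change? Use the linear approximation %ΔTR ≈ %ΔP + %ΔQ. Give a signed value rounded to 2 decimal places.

%ΔQ ≈ Ed × %ΔP = (-1.2) × (-3.77%) = +4.5240%
%ΔTR ≈ %ΔP + %ΔQ = (-3.77%) + (+4.5240%) = +0.7540%

+0.75%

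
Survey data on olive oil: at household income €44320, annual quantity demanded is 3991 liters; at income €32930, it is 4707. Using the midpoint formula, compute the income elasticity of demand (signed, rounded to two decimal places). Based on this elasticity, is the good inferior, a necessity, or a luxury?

%ΔQ = (4707 − 3991)/[( 3991 + 4707)/2] = 716/4349 = 0.164635…
%ΔIncome = (32930 − 44320)/[( 44320 + 32930)/2] = -11390/38625 = -0.294886…
E_income = (716/4349) / (-11390/38625) = -0.5583…
E_income < 0 ⇒ inferior good.

-0.56; inferior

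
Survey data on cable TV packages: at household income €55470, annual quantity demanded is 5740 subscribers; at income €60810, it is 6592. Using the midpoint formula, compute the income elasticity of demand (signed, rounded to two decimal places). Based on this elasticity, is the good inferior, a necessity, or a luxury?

%ΔQ = (6592 − 5740)/[( 5740 + 6592)/2] = 852/6166 = 0.138177…
%ΔIncome = (60810 − 55470)/[( 55470 + 60810)/2] = 5340/58140 = 0.091847…
E_income = (852/6166) / (5340/58140) = 1.5044…
E_income > 1 ⇒ normal good, luxury.

1.50; luxury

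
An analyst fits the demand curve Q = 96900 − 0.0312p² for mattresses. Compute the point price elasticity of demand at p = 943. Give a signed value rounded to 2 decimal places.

-0.80

dQ/dp = −2·0.0312·p = -58.8432. At p = 943, Q = 69155.4312.
Ed = (dQ/dp)·(p/Q) = (-58.8432) × (943/69155.4312) = -0.8023…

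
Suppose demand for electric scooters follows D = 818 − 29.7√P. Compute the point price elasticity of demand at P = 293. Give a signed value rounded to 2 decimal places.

dD/dP = −29.7/(2√P) = -0.867546. At P = 293, D = 309.618.
Ed = (dD/dP)·(P/D) = (-0.867546) × (293/309.618) = -0.8209…

-0.82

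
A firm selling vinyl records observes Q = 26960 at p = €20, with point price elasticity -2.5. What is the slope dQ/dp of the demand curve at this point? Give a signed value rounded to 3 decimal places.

-3370.000

Ed = (dQ/dp)·(p/Q) ⇒ dQ/dp = Ed·Q/p = (-2.5)·26960/20 = -3370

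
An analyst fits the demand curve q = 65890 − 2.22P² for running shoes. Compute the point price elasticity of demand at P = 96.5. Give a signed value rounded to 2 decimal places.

-0.91

dq/dP = −2·2.22·P = -428.46. At P = 96.5, q = 45216.805.
Ed = (dq/dP)·(P/q) = (-428.46) × (96.5/45216.805) = -0.9144…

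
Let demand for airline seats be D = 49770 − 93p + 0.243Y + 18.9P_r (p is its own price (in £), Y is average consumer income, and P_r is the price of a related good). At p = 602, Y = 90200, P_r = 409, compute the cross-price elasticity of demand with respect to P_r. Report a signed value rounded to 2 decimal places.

0.33

At the given values, D = 49770 − 93(602) + 0.243(90200) + 18.9(409) = 23432.7.
∂D/∂P_r = 18.9.
E = (18.9) × (409/23432.7) = 0.3298…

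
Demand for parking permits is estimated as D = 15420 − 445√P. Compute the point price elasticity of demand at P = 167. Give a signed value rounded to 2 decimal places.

dD/dP = −445/(2√P) = -17.2176. At P = 167, D = 9669.33.
Ed = (dD/dP)·(P/D) = (-17.2176) × (167/9669.33) = -0.2973…

-0.30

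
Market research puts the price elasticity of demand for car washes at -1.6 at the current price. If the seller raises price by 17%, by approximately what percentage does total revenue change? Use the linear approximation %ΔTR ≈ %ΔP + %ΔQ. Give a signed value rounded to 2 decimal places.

%ΔQ ≈ Ed × %ΔP = (-1.6) × (+17%) = -27.2000%
%ΔTR ≈ %ΔP + %ΔQ = (+17%) + (-27.2000%) = -10.2000%

-10.20%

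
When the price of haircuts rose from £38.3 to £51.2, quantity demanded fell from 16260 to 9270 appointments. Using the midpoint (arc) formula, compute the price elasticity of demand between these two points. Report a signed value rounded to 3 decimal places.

-1.900

%ΔQ = (9270 − 16260) / [(16260 + 9270)/2] = -6990/12765 = -0.547591…
%ΔP = (51.2 − 38.3) / [(38.3 + 51.2)/2] = 12.9/44.75 = 0.288268…
Arc Ed = %ΔQ / %ΔP = (-6990/12765) / (12.9/44.75) = -1.89958…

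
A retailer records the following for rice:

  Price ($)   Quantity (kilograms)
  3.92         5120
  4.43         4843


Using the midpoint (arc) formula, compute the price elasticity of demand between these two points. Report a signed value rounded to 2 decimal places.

-0.46

%ΔQ = (4843 − 5120) / [(5120 + 4843)/2] = -277/4981.5 = -0.055605…
%ΔP = (4.43 − 3.92) / [(3.92 + 4.43)/2] = 0.51/4.175 = 0.122155…
Arc Ed = %ΔQ / %ΔP = (-277/4981.5) / (0.51/4.175) = -0.4552…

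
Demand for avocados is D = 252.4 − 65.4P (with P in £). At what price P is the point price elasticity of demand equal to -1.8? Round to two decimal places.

2.48

Ed = −65.4P/(252.4 − 65.4P). Set this equal to -1.8:
65.4P = 1.8·(252.4 − 65.4P) ⇒ 65.4P(1 + 1.8) = 1.8·252.4
P = 1.8·252.4 / (65.4·2.8) = 2.4809…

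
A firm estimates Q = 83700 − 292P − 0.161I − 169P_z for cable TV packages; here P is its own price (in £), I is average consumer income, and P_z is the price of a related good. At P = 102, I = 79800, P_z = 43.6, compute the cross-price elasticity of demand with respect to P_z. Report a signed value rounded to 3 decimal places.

-0.219

At the given values, Q = 83700 − 292(102) − 0.161(79800) − 169(43.6) = 33699.8.
∂Q/∂P_z = -169.
E = (-169) × (43.6/33699.8) = -0.21864…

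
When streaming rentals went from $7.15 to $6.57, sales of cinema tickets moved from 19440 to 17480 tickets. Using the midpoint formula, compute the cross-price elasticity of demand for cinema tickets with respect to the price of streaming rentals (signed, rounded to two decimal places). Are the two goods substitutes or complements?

1.26; substitutes

%ΔQ_{cinema tickets} = (17480 − 19440)/avg = -1960/18460 = -0.106175…
%ΔP_{streaming rentals} = (6.57 − 7.15)/avg = -0.58/6.86 = -0.084548…
E_cross = (-1960/18460) / (-0.58/6.86) = 1.2558…
E_cross > 0 ⇒ the goods are substitutes.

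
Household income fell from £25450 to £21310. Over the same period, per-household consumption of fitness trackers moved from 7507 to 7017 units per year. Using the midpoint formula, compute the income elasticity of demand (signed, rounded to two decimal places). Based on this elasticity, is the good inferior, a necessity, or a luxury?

0.38; necessity

%ΔQ = (7017 − 7507)/[( 7507 + 7017)/2] = -490/7262 = -0.067474…
%ΔIncome = (21310 − 25450)/[( 25450 + 21310)/2] = -4140/23380 = -0.177074…
E_income = (-490/7262) / (-4140/23380) = 0.3810…
0 < E_income < 1 ⇒ normal good, necessity.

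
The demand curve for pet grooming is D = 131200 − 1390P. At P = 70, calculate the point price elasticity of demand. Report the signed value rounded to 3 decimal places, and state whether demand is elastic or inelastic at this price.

dD/dP = −1390. At P = 70, D = 131200 − 1390(70) = 33900.
Ed = (dD/dP)·(P/D) = −1390 × (70/33900) = -2.87020…
|Ed| = 2.870 > 1, so demand is elastic.

-2.870; elastic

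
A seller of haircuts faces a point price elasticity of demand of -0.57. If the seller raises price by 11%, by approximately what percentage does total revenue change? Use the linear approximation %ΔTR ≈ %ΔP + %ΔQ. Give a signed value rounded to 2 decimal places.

%ΔQ ≈ Ed × %ΔP = (-0.57) × (+11%) = -6.2700%
%ΔTR ≈ %ΔP + %ΔQ = (+11%) + (-6.2700%) = +4.7300%

+4.73%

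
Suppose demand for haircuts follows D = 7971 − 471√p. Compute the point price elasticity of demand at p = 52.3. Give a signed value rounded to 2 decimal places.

dD/dp = −471/(2√p) = -32.5642. At p = 52.3, D = 4564.79.
Ed = (dD/dp)·(p/D) = (-32.5642) × (52.3/4564.79) = -0.3730…

-0.37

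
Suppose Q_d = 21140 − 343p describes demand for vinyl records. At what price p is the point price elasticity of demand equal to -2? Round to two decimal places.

Ed = −343p/(21140 − 343p). Set this equal to -2:
343p = 2·(21140 − 343p) ⇒ 343p(1 + 2) = 2·21140
p = 2·21140 / (343·3) = 41.0884…

41.09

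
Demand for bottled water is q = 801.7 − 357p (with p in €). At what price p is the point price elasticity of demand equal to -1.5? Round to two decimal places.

Ed = −357p/(801.7 − 357p). Set this equal to -1.5:
357p = 1.5·(801.7 − 357p) ⇒ 357p(1 + 1.5) = 1.5·801.7
p = 1.5·801.7 / (357·2.5) = 1.3473…

1.35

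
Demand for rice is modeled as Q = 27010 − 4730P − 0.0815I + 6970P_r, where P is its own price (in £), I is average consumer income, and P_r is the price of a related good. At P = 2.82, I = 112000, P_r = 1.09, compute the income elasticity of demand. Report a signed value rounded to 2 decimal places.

-0.75

At the given values, Q = 27010 − 4730(2.82) − 0.0815(112000) + 6970(1.09) = 12140.7.
∂Q/∂I = -0.0815.
E = (-0.0815) × (112000/12140.7) = -0.7518…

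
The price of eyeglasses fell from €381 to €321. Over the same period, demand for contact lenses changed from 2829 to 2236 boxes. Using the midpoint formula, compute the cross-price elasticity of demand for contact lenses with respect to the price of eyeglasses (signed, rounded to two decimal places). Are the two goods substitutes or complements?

1.37; substitutes

%ΔQ_{contact lenses} = (2236 − 2829)/avg = -593/2532.5 = -0.234155…
%ΔP_{eyeglasses} = (321 − 381)/avg = -60/351 = -0.170940…
E_cross = (-593/2532.5) / (-60/351) = 1.3698…
E_cross > 0 ⇒ the goods are substitutes.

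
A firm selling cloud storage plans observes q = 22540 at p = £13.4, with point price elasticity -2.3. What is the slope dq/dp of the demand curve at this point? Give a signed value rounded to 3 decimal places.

Ed = (dq/dp)·(p/q) ⇒ dq/dp = Ed·q/p = (-2.3)·22540/13.4 = -3868.80597…

-3868.806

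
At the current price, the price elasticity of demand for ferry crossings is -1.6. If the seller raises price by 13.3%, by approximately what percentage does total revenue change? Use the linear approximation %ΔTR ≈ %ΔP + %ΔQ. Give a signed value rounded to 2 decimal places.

%ΔQ ≈ Ed × %ΔP = (-1.6) × (+13.3%) = -21.2800%
%ΔTR ≈ %ΔP + %ΔQ = (+13.3%) + (-21.2800%) = -7.9800%

-7.98%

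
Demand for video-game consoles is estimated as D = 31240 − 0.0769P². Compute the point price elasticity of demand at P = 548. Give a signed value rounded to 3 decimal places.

-5.669

dD/dP = −2·0.0769·P = -84.2824. At P = 548, D = 8146.6224.
Ed = (dD/dP)·(P/D) = (-84.2824) × (548/8146.6224) = -5.66943…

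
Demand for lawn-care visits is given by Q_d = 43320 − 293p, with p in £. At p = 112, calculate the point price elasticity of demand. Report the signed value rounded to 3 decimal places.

-3.124

dQ_d/dp = −293. At p = 112, Q_d = 43320 − 293(112) = 10504.
Ed = (dQ_d/dp)·(p/Q_d) = −293 × (112/10504) = -3.12414…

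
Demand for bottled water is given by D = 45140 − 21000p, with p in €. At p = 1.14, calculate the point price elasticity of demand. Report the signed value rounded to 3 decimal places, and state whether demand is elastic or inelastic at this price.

dD/dp = −21000. At p = 1.14, D = 45140 − 21000(1.14) = 21200.
Ed = (dD/dp)·(p/D) = −21000 × (1.14/21200) = -1.12924…
|Ed| = 1.129 > 1, so demand is elastic.

-1.129; elastic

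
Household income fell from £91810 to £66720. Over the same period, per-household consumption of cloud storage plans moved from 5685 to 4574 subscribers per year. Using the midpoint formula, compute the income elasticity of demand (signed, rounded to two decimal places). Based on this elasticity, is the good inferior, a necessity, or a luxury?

0.68; necessity

%ΔQ = (4574 − 5685)/[( 5685 + 4574)/2] = -1111/5129.5 = -0.216590…
%ΔIncome = (66720 − 91810)/[( 91810 + 66720)/2] = -25090/79265 = -0.316533…
E_income = (-1111/5129.5) / (-25090/79265) = 0.6842…
0 < E_income < 1 ⇒ normal good, necessity.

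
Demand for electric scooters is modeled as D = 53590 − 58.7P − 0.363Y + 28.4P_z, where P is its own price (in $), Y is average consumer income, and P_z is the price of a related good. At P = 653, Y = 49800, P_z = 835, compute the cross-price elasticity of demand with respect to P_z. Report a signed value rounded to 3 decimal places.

1.135

At the given values, D = 53590 − 58.7(653) − 0.363(49800) + 28.4(835) = 20895.5.
∂D/∂P_z = 28.4.
E = (28.4) × (835/20895.5) = 1.13488…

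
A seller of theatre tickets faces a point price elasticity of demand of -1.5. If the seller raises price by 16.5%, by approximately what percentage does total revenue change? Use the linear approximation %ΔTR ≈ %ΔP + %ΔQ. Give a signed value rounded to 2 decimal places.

-8.25%

%ΔQ ≈ Ed × %ΔP = (-1.5) × (+16.5%) = -24.7500%
%ΔTR ≈ %ΔP + %ΔQ = (+16.5%) + (-24.7500%) = -8.2500%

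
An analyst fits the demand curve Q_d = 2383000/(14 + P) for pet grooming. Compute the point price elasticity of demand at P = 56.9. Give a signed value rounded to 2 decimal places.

dQ_d/dP = −2383000/(14 + P)² = -474.058. At P = 56.9, Q_d = 33610.7.
Ed = (dQ_d/dP)·(P/Q_d) = (-474.058) × (56.9/33610.7) = -0.8025…

-0.80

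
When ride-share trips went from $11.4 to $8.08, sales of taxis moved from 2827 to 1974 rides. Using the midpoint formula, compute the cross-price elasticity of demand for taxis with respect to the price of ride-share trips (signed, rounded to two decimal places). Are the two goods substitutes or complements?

%ΔQ_{taxis} = (1974 − 2827)/avg = -853/2400.5 = -0.355342…
%ΔP_{ride-share trips} = (8.08 − 11.4)/avg = -3.32/9.74 = -0.340862…
E_cross = (-853/2400.5) / (-3.32/9.74) = 1.0424…
E_cross > 0 ⇒ the goods are substitutes.

1.04; substitutes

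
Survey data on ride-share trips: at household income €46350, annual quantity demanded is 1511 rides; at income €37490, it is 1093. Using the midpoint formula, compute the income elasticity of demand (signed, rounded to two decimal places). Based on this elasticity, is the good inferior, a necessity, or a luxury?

1.52; luxury

%ΔQ = (1093 − 1511)/[( 1511 + 1093)/2] = -418/1302 = -0.321044…
%ΔIncome = (37490 − 46350)/[( 46350 + 37490)/2] = -8860/41920 = -0.211354…
E_income = (-418/1302) / (-8860/41920) = 1.5189…
E_income > 1 ⇒ normal good, luxury.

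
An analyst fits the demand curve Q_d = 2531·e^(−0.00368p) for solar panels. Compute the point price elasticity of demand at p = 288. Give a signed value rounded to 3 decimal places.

dQ_d/dp = −0.00368·Q_d = -3.22743. At p = 288, Q_d = 877.02.
Ed = (dQ_d/dp)·(p/Q_d) = (-3.22743) × (288/877.02) = -1.05984

-1.060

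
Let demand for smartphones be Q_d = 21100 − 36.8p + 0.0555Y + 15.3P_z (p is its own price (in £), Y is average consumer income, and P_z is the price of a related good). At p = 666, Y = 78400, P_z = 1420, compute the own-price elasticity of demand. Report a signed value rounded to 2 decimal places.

-1.08

At the given values, Q_d = 21100 − 36.8(666) + 0.0555(78400) + 15.3(1420) = 22668.4.
∂Q_d/∂p = −36.8.
E = (-36.8) × (666/22668.4) = -1.0811…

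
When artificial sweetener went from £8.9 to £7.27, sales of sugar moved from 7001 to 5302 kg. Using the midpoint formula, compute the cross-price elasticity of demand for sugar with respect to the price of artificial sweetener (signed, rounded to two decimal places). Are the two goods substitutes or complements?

1.37; substitutes

%ΔQ_{sugar} = (5302 − 7001)/avg = -1699/6151.5 = -0.276192…
%ΔP_{artificial sweetener} = (7.27 − 8.9)/avg = -1.63/8.085 = -0.201607…
E_cross = (-1699/6151.5) / (-1.63/8.085) = 1.3699…
E_cross > 0 ⇒ the goods are substitutes.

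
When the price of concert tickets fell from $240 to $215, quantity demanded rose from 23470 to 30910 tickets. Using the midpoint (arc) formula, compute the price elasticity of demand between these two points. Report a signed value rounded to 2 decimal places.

%ΔQ = (30910 − 23470) / [(23470 + 30910)/2] = 7440/27190 = 0.273630…
%ΔP = (215 − 240) / [(240 + 215)/2] = -25/227.5 = -0.109890…
Arc Ed = %ΔQ / %ΔP = (7440/27190) / (-25/227.5) = -2.4900…

-2.49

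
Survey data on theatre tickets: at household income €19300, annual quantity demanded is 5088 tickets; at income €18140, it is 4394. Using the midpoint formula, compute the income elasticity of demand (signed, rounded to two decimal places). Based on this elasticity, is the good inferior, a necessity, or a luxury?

%ΔQ = (4394 − 5088)/[( 5088 + 4394)/2] = -694/4741 = -0.146382…
%ΔIncome = (18140 − 19300)/[( 19300 + 18140)/2] = -1160/18720 = -0.061965…
E_income = (-694/4741) / (-1160/18720) = 2.3623…
E_income > 1 ⇒ normal good, luxury.

2.36; luxury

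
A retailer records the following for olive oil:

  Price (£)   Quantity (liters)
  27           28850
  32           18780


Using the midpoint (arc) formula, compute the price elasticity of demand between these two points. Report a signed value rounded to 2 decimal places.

-2.49

%ΔQ = (18780 − 28850) / [(28850 + 18780)/2] = -10070/23815 = -0.422842…
%ΔP = (32 − 27) / [(27 + 32)/2] = 5/29.5 = 0.169491…
Arc Ed = %ΔQ / %ΔP = (-10070/23815) / (5/29.5) = -2.4947…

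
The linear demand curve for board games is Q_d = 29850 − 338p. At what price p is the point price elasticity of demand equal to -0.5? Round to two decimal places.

29.44

Ed = −338p/(29850 − 338p). Set this equal to -0.5:
338p = 0.5·(29850 − 338p) ⇒ 338p(1 + 0.5) = 0.5·29850
p = 0.5·29850 / (338·1.5) = 29.4378…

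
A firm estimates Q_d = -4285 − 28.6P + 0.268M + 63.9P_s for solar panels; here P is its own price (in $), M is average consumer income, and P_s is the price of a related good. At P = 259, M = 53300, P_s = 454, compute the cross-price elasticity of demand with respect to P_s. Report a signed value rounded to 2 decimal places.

0.92

At the given values, Q_d = -4285 − 28.6(259) + 0.268(53300) + 63.9(454) = 31602.6.
∂Q_d/∂P_s = 63.9.
E = (63.9) × (454/31602.6) = 0.9179…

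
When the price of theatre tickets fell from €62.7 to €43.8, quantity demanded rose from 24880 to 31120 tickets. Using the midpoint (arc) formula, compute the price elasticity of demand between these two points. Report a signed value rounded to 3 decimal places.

%ΔQ = (31120 − 24880) / [(24880 + 31120)/2] = 6240/28000 = 0.222857…
%ΔP = (43.8 − 62.7) / [(62.7 + 43.8)/2] = -18.9/53.25 = -0.354929…
Arc Ed = %ΔQ / %ΔP = (6240/28000) / (-18.9/53.25) = -0.62789…

-0.628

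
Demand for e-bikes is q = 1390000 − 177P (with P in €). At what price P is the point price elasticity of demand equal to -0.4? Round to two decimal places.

Ed = −177P/(1390000 − 177P). Set this equal to -0.4:
177P = 0.4·(1390000 − 177P) ⇒ 177P(1 + 0.4) = 0.4·1390000
P = 0.4·1390000 / (177·1.4) = 2243.7449…

2243.74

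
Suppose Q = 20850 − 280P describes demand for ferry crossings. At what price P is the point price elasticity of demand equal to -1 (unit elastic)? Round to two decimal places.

37.23

Ed = −280P/(20850 − 280P). Set this equal to -1:
280P = 1·(20850 − 280P) ⇒ 280P(1 + 1) = 1·20850
P = 1·20850 / (280·2) = 37.2321…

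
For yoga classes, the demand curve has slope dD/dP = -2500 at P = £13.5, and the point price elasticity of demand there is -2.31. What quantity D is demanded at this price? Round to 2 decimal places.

14610.39

Ed = (dD/dP)·(P/D) ⇒ D = (dD/dP)·P/Ed = (-2500)·13.5/(-2.31) = 14610.3896…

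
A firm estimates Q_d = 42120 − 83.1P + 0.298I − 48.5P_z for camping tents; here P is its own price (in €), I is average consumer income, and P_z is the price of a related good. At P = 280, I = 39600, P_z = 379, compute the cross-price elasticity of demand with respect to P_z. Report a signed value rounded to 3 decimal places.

-1.498

At the given values, Q_d = 42120 − 83.1(280) + 0.298(39600) − 48.5(379) = 12271.3.
∂Q_d/∂P_z = -48.5.
E = (-48.5) × (379/12271.3) = -1.49792…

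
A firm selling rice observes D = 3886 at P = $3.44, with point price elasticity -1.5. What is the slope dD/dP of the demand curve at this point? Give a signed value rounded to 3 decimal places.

-1694.477

Ed = (dD/dP)·(P/D) ⇒ dD/dP = Ed·D/P = (-1.5)·3886/3.44 = -1694.47674…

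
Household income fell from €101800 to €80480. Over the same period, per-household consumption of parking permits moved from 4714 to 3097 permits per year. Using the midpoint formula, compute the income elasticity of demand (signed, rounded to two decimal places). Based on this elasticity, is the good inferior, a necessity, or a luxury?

%ΔQ = (3097 − 4714)/[( 4714 + 3097)/2] = -1617/3905.5 = -0.414031…
%ΔIncome = (80480 − 101800)/[( 101800 + 80480)/2] = -21320/91140 = -0.233925…
E_income = (-1617/3905.5) / (-21320/91140) = 1.7699…
E_income > 1 ⇒ normal good, luxury.

1.77; luxury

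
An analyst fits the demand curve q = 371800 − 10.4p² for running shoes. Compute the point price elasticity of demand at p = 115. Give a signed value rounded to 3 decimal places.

dq/dp = −2·10.4·p = -2392. At p = 115, q = 234260.
Ed = (dq/dp)·(p/q) = (-2392) × (115/234260) = -1.17425…

-1.174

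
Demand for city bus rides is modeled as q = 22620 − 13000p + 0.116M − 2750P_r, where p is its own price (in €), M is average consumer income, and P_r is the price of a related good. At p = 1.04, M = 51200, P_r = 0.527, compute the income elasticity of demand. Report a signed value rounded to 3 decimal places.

At the given values, q = 22620 − 13000(1.04) + 0.116(51200) − 2750(0.527) = 13589.95.
∂q/∂M = 0.116.
E = (0.116) × (51200/13589.95) = 0.43702…

0.437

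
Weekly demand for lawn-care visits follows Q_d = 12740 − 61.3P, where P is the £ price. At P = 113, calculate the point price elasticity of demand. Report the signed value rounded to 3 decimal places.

dQ_d/dP = −61.3. At P = 113, Q_d = 12740 − 61.3(113) = 5813.1.
Ed = (dQ_d/dP)·(P/Q_d) = −61.3 × (113/5813.1) = -1.19160…

-1.192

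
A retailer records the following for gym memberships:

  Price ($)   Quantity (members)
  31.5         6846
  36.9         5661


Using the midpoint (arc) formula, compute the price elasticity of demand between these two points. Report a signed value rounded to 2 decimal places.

%ΔQ = (5661 − 6846) / [(6846 + 5661)/2] = -1185/6253.5 = -0.189493…
%ΔP = (36.9 − 31.5) / [(31.5 + 36.9)/2] = 5.4/34.2 = 0.157894…
Arc Ed = %ΔQ / %ΔP = (-1185/6253.5) / (5.4/34.2) = -1.2001…

-1.20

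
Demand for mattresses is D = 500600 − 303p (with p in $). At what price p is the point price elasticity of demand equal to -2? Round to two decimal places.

1101.43

Ed = −303p/(500600 − 303p). Set this equal to -2:
303p = 2·(500600 − 303p) ⇒ 303p(1 + 2) = 2·500600
p = 2·500600 / (303·3) = 1101.4301…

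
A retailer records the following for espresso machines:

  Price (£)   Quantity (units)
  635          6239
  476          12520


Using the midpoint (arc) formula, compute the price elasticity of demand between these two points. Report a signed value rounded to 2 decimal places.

%ΔQ = (12520 − 6239) / [(6239 + 12520)/2] = 6281/9379.5 = 0.669651…
%ΔP = (476 − 635) / [(635 + 476)/2] = -159/555.5 = -0.286228…
Arc Ed = %ΔQ / %ΔP = (6281/9379.5) / (-159/555.5) = -2.3395…

-2.34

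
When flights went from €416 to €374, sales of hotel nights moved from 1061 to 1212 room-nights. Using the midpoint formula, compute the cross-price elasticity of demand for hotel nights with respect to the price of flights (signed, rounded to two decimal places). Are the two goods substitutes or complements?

%ΔQ_{hotel nights} = (1212 − 1061)/avg = 151/1136.5 = 0.132864…
%ΔP_{flights} = (374 − 416)/avg = -42/395 = -0.106329…
E_cross = (151/1136.5) / (-42/395) = -1.2495…
E_cross < 0 ⇒ the goods are complements.

-1.25; complements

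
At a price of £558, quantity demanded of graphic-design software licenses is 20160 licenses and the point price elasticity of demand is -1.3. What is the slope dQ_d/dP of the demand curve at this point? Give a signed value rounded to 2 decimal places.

-46.97

Ed = (dQ_d/dP)·(P/Q_d) ⇒ dQ_d/dP = Ed·Q_d/P = (-1.3)·20160/558 = -46.9677…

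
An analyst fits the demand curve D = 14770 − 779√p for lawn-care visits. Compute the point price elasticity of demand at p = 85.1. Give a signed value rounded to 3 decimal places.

dD/dp = −779/(2√p) = -42.2224. At p = 85.1, D = 7583.75.
Ed = (dD/dp)·(p/D) = (-42.2224) × (85.1/7583.75) = -0.47379…

-0.474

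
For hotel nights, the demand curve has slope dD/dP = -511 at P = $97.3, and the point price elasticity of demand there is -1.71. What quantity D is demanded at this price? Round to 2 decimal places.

Ed = (dD/dP)·(P/D) ⇒ D = (dD/dP)·P/Ed = (-511)·97.3/(-1.71) = 29076.1988…

29076.20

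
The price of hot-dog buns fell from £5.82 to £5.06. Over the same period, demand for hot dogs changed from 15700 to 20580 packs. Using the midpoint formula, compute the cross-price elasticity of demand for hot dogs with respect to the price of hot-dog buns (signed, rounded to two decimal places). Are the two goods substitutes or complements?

%ΔQ_{hot dogs} = (20580 − 15700)/avg = 4880/18140 = 0.269018…
%ΔP_{hot-dog buns} = (5.06 − 5.82)/avg = -0.76/5.44 = -0.139705…
E_cross = (4880/18140) / (-0.76/5.44) = -1.9256…
E_cross < 0 ⇒ the goods are complements.

-1.93; complements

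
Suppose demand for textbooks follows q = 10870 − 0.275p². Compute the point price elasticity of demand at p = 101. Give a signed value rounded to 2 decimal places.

-0.70

dq/dp = −2·0.275·p = -55.55. At p = 101, q = 8064.725.
Ed = (dq/dp)·(p/q) = (-55.55) × (101/8064.725) = -0.6956…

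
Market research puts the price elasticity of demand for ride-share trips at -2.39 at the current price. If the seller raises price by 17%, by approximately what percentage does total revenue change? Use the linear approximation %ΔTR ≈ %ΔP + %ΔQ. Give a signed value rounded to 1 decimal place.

-23.6%

%ΔQ ≈ Ed × %ΔP = (-2.39) × (+17%) = -40.6300%
%ΔTR ≈ %ΔP + %ΔQ = (+17%) + (-40.6300%) = -23.6300%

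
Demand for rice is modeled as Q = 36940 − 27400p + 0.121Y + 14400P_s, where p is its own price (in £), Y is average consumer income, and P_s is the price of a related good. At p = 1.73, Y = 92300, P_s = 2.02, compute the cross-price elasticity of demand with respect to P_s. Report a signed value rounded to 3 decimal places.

0.976

At the given values, Q = 36940 − 27400(1.73) + 0.121(92300) + 14400(2.02) = 29794.3.
∂Q/∂P_s = 14400.
E = (14400) × (2.02/29794.3) = 0.97629…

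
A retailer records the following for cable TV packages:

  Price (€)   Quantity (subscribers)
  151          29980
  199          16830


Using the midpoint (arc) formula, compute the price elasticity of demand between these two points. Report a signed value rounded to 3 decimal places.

-2.048

%ΔQ = (16830 − 29980) / [(29980 + 16830)/2] = -13150/23405 = -0.561845…
%ΔP = (199 − 151) / [(151 + 199)/2] = 48/175 = 0.274285…
Arc Ed = %ΔQ / %ΔP = (-13150/23405) / (48/175) = -2.04839…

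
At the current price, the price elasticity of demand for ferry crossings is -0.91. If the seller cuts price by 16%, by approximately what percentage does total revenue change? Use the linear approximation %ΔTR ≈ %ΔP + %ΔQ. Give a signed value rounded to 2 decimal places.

%ΔQ ≈ Ed × %ΔP = (-0.91) × (-16%) = +14.5600%
%ΔTR ≈ %ΔP + %ΔQ = (-16%) + (+14.5600%) = -1.4400%

-1.44%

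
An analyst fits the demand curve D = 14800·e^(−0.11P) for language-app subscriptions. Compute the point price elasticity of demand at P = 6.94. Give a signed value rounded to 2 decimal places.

-0.76

dD/dP = −0.11·D = -758.777. At P = 6.94, D = 6897.97.
Ed = (dD/dP)·(P/D) = (-758.777) × (6.94/6897.97) = -0.7634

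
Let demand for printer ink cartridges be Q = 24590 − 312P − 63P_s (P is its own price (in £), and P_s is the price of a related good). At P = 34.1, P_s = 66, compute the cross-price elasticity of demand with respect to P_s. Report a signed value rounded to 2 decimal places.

At the given values, Q = 24590 − 312(34.1) − 63(66) = 9792.8.
∂Q/∂P_s = -63.
E = (-63) × (66/9792.8) = -0.4245…

-0.42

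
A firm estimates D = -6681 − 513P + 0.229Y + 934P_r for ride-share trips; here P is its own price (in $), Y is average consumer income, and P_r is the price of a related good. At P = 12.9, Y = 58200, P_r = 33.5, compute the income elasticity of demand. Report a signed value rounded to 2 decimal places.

At the given values, D = -6681 − 513(12.9) + 0.229(58200) + 934(33.5) = 31318.1.
∂D/∂Y = 0.229.
E = (0.229) × (58200/31318.1) = 0.4255…

0.43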